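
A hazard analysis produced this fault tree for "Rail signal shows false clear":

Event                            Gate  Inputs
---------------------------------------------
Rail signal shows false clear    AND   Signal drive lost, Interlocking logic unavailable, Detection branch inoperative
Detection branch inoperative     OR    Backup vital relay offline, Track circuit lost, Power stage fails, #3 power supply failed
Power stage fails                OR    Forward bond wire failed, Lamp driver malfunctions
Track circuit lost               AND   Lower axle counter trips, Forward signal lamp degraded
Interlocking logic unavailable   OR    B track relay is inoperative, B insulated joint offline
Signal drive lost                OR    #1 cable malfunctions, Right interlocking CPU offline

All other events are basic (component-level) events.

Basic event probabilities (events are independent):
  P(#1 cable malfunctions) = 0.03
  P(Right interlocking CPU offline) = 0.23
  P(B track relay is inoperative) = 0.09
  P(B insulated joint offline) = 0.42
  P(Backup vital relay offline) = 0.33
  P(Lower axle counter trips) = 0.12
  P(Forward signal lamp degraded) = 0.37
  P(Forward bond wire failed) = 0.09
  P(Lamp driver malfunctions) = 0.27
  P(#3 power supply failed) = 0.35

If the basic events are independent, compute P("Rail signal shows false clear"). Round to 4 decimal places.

0.0865

P(Signal drive lost) [OR] = 1 − (1−0.03) × (1−0.23) = 0.253100
P(Interlocking logic unavailable) [OR] = 1 − (1−0.09) × (1−0.42) = 0.472200
P(Track circuit lost) [AND] = 0.12 × 0.37 = 0.044400
P(Power stage fails) [OR] = 1 − (1−0.09) × (1−0.27) = 0.335700
P(Detection branch inoperative) [OR] = 1 − (1−0.33) × (1−0.044400) × (1−0.335700) × (1−0.35) = 0.723542
P(Rail signal shows false clear) [AND] = 0.253100 × 0.472200 × 0.723542 = 0.086473
Rounded to 4 decimal places: P(Rail signal shows false clear) ≈ 0.0865.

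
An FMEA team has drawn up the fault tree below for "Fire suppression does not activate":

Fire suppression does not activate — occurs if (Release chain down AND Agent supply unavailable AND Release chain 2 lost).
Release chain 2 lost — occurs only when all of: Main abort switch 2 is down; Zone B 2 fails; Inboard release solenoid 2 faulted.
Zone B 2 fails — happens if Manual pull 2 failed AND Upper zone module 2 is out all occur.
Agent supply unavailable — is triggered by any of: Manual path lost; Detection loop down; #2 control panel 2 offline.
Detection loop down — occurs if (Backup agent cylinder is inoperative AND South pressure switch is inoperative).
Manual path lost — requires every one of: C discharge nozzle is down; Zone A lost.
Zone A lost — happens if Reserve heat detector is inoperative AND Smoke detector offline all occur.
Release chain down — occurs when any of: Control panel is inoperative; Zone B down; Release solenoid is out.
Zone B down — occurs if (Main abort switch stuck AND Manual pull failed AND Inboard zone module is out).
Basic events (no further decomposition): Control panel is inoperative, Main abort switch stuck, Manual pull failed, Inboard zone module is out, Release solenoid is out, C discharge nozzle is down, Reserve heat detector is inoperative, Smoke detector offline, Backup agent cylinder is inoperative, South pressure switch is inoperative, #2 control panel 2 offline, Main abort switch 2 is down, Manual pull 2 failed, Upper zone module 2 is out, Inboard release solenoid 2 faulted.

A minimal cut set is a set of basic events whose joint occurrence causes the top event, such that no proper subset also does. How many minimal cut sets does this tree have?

9

Zone B down [AND]: one cut set from each child combined → 1 × 1 × 1 = 1 cut set(s).
Release chain down [OR]: union of children's cut sets → 3 cut set(s).
Zone A lost [AND]: one cut set from each child combined → 1 × 1 = 1 cut set(s).
Manual path lost [AND]: one cut set from each child combined → 1 × 1 = 1 cut set(s).
Detection loop down [AND]: one cut set from each child combined → 1 × 1 = 1 cut set(s).
Agent supply unavailable [OR]: union of children's cut sets → 3 cut set(s).
Zone B 2 fails [AND]: one cut set from each child combined → 1 × 1 = 1 cut set(s).
Release chain 2 lost [AND]: one cut set from each child combined → 1 × 1 × 1 = 1 cut set(s).
Fire suppression does not activate [AND]: one cut set from each child combined → 3 × 3 × 1 = 9 cut set(s).
Minimal cut sets: {C discharge nozzle is down, Control panel is inoperative, Inboard release solenoid 2 faulted, Main abort switch 2 is down, Manual pull 2 failed, Reserve heat detector is inoperative, Smoke detector offline, Upper zone module 2 is out}; {Backup agent cylinder is inoperative, Control panel is inoperative, Inboard release solenoid 2 faulted, Main abort switch 2 is down, Manual pull 2 failed, South pressure switch is inoperative, Upper zone module 2 is out}; {#2 control panel 2 offline, Control panel is inoperative, Inboard release solenoid 2 faulted, Main abort switch 2 is down, Manual pull 2 failed, Upper zone module 2 is out}; {C discharge nozzle is down, Inboard release solenoid 2 faulted, Inboard zone module is out, Main abort switch 2 is down, Main abort switch stuck, Manual pull 2 failed, Manual pull failed, Reserve heat detector is inoperative, Smoke detector offline, Upper zone module 2 is out}; {Backup agent cylinder is inoperative, Inboard release solenoid 2 faulted, Inboard zone module is out, Main abort switch 2 is down, Main abort switch stuck, Manual pull 2 failed, Manual pull failed, South pressure switch is inoperative, Upper zone module 2 is out}; {#2 control panel 2 offline, Inboard release solenoid 2 faulted, Inboard zone module is out, Main abort switch 2 is down, Main abort switch stuck, Manual pull 2 failed, Manual pull failed, Upper zone module 2 is out}; {C discharge nozzle is down, Inboard release solenoid 2 faulted, Main abort switch 2 is down, Manual pull 2 failed, Release solenoid is out, Reserve heat detector is inoperative, Smoke detector offline, Upper zone module 2 is out}; {Backup agent cylinder is inoperative, Inboard release solenoid 2 faulted, Main abort switch 2 is down, Manual pull 2 failed, Release solenoid is out, South pressure switch is inoperative, Upper zone module 2 is out}; {#2 control panel 2 offline, Inboard release solenoid 2 faulted, Main abort switch 2 is down, Manual pull 2 failed, Release solenoid is out, Upper zone module 2 is out}.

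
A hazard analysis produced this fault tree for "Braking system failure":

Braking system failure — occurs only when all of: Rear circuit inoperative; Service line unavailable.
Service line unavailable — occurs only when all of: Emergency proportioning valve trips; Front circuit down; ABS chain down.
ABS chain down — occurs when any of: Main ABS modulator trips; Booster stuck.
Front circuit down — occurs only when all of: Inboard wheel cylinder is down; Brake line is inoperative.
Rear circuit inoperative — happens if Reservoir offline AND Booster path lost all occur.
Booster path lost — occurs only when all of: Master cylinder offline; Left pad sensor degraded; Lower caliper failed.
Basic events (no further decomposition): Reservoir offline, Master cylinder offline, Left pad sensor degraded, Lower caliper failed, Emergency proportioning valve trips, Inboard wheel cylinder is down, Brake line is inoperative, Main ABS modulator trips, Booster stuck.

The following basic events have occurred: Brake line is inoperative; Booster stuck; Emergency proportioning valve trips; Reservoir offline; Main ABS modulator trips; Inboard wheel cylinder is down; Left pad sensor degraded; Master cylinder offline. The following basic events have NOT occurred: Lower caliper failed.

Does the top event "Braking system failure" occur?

No

Booster path lost [AND]: Master cylinder offline=occurs, Left pad sensor degraded=occurs, Lower caliper failed=not → not all inputs occur → does not occur.
Rear circuit inoperative [AND]: Reservoir offline=occurs, Booster path lost=not → not all inputs occur → does not occur.
Front circuit down [AND]: Inboard wheel cylinder is down=occurs, Brake line is inoperative=occurs → all inputs occur → occurs.
ABS chain down [OR]: Main ABS modulator trips=occurs, Booster stuck=occurs → at least one input occurs → occurs.
Service line unavailable [AND]: Emergency proportioning valve trips=occurs, Front circuit down=occurs, ABS chain down=occurs → all inputs occur → occurs.
Braking system failure [AND]: Rear circuit inoperative=not, Service line unavailable=occurs → not all inputs occur → does not occur.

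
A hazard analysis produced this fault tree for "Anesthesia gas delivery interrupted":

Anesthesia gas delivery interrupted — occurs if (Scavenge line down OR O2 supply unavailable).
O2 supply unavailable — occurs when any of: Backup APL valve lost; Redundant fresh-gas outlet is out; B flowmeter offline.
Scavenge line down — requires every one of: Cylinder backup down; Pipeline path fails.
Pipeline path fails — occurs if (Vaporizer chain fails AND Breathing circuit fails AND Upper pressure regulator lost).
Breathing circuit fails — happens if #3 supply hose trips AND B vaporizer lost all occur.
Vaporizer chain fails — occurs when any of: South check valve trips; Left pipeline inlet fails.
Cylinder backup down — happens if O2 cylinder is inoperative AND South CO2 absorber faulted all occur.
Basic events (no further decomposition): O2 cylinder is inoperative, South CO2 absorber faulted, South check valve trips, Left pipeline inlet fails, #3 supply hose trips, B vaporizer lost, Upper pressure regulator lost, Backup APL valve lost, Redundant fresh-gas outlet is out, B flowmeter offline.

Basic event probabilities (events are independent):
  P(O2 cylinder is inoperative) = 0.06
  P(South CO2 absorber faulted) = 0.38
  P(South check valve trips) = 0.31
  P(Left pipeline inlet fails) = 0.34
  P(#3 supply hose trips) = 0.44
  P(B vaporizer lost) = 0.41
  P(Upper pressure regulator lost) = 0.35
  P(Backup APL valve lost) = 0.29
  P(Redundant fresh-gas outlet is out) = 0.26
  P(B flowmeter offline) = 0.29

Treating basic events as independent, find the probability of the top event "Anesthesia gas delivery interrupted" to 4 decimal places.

0.6273

P(Cylinder backup down) [AND] = 0.06 × 0.38 = 0.022800
P(Vaporizer chain fails) [OR] = 1 − (1−0.31) × (1−0.34) = 0.544600
P(Breathing circuit fails) [AND] = 0.44 × 0.41 = 0.180400
P(Pipeline path fails) [AND] = 0.544600 × 0.180400 × 0.35 = 0.034386
P(Scavenge line down) [AND] = 0.022800 × 0.034386 = 0.000784
P(O2 supply unavailable) [OR] = 1 − (1−0.29) × (1−0.26) × (1−0.29) = 0.626966
P(Anesthesia gas delivery interrupted) [OR] = 1 − (1−0.000784) × (1−0.626966) = 0.627258
Rounded to 4 decimal places: P(Anesthesia gas delivery interrupted) ≈ 0.6273.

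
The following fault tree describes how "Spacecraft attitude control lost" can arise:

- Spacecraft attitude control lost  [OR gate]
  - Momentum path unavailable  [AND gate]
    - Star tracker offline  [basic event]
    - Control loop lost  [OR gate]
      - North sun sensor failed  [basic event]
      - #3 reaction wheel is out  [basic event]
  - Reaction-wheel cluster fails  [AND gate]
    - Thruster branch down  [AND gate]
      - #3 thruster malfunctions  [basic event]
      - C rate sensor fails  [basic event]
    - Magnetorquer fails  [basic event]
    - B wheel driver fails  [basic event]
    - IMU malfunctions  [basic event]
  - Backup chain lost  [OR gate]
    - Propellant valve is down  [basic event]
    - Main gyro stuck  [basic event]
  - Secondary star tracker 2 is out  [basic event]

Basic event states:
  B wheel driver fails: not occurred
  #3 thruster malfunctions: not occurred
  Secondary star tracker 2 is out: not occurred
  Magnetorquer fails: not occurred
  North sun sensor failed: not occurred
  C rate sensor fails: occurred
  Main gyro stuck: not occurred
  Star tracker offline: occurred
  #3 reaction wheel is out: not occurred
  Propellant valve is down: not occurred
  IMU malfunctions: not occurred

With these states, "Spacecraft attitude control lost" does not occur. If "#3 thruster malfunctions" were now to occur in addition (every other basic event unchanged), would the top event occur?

No

Counterfactual: set "#3 thruster malfunctions" to occurred.
Control loop lost [OR]: North sun sensor failed=not, #3 reaction wheel is out=not → no input occurs → does not occur.
Momentum path unavailable [AND]: Star tracker offline=occurs, Control loop lost=not → not all inputs occur → does not occur.
Thruster branch down [AND]: #3 thruster malfunctions=occurs, C rate sensor fails=occurs → all inputs occur → occurs.
Reaction-wheel cluster fails [AND]: Thruster branch down=occurs, Magnetorquer fails=not, B wheel driver fails=not, IMU malfunctions=not → not all inputs occur → does not occur.
Backup chain lost [OR]: Propellant valve is down=not, Main gyro stuck=not → no input occurs → does not occur.
Spacecraft attitude control lost [OR]: Momentum path unavailable=not, Reaction-wheel cluster fails=not, Backup chain lost=not, Secondary star tracker 2 is out=not → no input occurs → does not occur.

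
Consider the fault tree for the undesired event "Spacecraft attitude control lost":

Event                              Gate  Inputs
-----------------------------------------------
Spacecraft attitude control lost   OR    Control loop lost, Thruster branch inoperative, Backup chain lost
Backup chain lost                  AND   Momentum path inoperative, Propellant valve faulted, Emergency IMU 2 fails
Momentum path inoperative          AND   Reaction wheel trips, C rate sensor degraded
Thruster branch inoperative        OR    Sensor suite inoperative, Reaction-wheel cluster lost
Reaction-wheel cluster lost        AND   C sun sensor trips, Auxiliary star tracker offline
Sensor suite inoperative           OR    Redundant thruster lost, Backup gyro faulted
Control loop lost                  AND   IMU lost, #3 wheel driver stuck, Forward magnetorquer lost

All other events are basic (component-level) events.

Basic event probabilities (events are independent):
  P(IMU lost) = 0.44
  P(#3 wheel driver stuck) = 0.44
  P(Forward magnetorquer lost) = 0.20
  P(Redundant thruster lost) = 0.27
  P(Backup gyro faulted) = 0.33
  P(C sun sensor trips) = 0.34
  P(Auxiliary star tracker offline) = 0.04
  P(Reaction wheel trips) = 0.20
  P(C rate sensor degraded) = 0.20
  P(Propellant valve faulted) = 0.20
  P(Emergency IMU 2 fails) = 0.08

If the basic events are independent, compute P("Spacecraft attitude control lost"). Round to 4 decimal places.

0.5365

P(Control loop lost) [AND] = 0.44 × 0.44 × 0.20 = 0.038720
P(Sensor suite inoperative) [OR] = 1 − (1−0.27) × (1−0.33) = 0.510900
P(Reaction-wheel cluster lost) [AND] = 0.34 × 0.04 = 0.013600
P(Thruster branch inoperative) [OR] = 1 − (1−0.510900) × (1−0.013600) = 0.517552
P(Momentum path inoperative) [AND] = 0.20 × 0.20 = 0.040000
P(Backup chain lost) [AND] = 0.040000 × 0.20 × 0.08 = 0.000640
P(Spacecraft attitude control lost) [OR] = 1 − (1−0.038720) × (1−0.517552) × (1−0.000640) = 0.536529
Rounded to 4 decimal places: P(Spacecraft attitude control lost) ≈ 0.5365.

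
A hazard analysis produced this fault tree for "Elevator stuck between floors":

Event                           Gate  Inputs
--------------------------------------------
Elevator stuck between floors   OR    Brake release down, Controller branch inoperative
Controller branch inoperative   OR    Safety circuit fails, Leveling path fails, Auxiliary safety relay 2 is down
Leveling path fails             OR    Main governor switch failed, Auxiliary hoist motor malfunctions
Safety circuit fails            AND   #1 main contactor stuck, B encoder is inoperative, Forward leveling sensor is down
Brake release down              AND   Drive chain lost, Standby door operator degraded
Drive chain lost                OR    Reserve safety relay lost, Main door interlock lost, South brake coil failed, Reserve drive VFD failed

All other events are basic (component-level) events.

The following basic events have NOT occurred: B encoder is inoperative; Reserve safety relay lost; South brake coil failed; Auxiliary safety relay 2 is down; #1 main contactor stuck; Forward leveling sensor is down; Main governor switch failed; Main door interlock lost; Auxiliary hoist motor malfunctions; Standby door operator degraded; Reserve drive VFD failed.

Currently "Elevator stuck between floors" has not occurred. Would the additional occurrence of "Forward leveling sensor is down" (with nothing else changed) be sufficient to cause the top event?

Counterfactual: set "Forward leveling sensor is down" to occurred.
Drive chain lost [OR]: Reserve safety relay lost=not, Main door interlock lost=not, South brake coil failed=not, Reserve drive VFD failed=not → no input occurs → does not occur.
Brake release down [AND]: Drive chain lost=not, Standby door operator degraded=not → not all inputs occur → does not occur.
Safety circuit fails [AND]: #1 main contactor stuck=not, B encoder is inoperative=not, Forward leveling sensor is down=occurs → not all inputs occur → does not occur.
Leveling path fails [OR]: Main governor switch failed=not, Auxiliary hoist motor malfunctions=not → no input occurs → does not occur.
Controller branch inoperative [OR]: Safety circuit fails=not, Leveling path fails=not, Auxiliary safety relay 2 is down=not → no input occurs → does not occur.
Elevator stuck between floors [OR]: Brake release down=not, Controller branch inoperative=not → no input occurs → does not occur.

No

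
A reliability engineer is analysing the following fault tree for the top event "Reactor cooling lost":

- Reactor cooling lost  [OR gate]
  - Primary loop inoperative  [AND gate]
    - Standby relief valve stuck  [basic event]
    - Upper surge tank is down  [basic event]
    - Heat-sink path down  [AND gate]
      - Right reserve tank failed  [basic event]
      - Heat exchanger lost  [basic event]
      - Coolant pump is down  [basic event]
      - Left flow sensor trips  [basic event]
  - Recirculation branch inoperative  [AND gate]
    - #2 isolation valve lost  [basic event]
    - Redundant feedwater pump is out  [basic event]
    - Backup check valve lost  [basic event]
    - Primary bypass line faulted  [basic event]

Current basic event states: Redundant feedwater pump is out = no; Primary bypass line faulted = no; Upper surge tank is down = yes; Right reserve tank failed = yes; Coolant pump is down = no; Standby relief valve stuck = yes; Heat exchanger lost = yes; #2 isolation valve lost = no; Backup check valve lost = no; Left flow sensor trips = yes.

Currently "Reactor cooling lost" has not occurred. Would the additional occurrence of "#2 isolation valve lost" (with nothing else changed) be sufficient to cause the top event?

Counterfactual: set "#2 isolation valve lost" to occurred.
Heat-sink path down [AND]: Right reserve tank failed=occurs, Heat exchanger lost=occurs, Coolant pump is down=not, Left flow sensor trips=occurs → not all inputs occur → does not occur.
Primary loop inoperative [AND]: Standby relief valve stuck=occurs, Upper surge tank is down=occurs, Heat-sink path down=not → not all inputs occur → does not occur.
Recirculation branch inoperative [AND]: #2 isolation valve lost=occurs, Redundant feedwater pump is out=not, Backup check valve lost=not, Primary bypass line faulted=not → not all inputs occur → does not occur.
Reactor cooling lost [OR]: Primary loop inoperative=not, Recirculation branch inoperative=not → no input occurs → does not occur.

No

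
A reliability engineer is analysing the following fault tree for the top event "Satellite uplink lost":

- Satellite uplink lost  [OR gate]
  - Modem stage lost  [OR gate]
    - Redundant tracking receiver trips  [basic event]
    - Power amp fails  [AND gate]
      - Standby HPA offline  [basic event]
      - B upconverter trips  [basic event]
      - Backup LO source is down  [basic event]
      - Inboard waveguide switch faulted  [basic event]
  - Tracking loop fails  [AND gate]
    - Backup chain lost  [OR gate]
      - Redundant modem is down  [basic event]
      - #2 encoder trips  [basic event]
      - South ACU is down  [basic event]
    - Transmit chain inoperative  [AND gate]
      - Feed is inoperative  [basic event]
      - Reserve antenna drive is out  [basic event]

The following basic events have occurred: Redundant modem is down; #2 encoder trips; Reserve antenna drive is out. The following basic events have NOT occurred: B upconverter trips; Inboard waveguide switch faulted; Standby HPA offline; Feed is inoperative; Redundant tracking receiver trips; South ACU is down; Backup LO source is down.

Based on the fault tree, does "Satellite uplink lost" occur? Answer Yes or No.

Power amp fails [AND]: Standby HPA offline=not, B upconverter trips=not, Backup LO source is down=not, Inboard waveguide switch faulted=not → not all inputs occur → does not occur.
Modem stage lost [OR]: Redundant tracking receiver trips=not, Power amp fails=not → no input occurs → does not occur.
Backup chain lost [OR]: Redundant modem is down=occurs, #2 encoder trips=occurs, South ACU is down=not → at least one input occurs → occurs.
Transmit chain inoperative [AND]: Feed is inoperative=not, Reserve antenna drive is out=occurs → not all inputs occur → does not occur.
Tracking loop fails [AND]: Backup chain lost=occurs, Transmit chain inoperative=not → not all inputs occur → does not occur.
Satellite uplink lost [OR]: Modem stage lost=not, Tracking loop fails=not → no input occurs → does not occur.

No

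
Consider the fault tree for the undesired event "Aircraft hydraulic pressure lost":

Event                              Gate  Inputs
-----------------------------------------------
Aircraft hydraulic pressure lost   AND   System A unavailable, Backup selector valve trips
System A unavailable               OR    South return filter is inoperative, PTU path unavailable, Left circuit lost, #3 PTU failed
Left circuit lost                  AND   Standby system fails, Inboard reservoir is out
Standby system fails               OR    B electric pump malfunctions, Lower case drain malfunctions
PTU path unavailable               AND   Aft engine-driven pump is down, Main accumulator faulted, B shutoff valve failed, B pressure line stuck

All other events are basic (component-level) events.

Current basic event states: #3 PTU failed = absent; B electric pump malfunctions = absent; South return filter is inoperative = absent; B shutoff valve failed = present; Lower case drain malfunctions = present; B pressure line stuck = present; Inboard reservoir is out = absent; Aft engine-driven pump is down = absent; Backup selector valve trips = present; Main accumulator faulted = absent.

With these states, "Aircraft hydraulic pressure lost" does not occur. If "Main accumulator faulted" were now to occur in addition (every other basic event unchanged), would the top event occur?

Counterfactual: set "Main accumulator faulted" to occurred.
PTU path unavailable [AND]: Aft engine-driven pump is down=not, Main accumulator faulted=occurs, B shutoff valve failed=occurs, B pressure line stuck=occurs → not all inputs occur → does not occur.
Standby system fails [OR]: B electric pump malfunctions=not, Lower case drain malfunctions=occurs → at least one input occurs → occurs.
Left circuit lost [AND]: Standby system fails=occurs, Inboard reservoir is out=not → not all inputs occur → does not occur.
System A unavailable [OR]: South return filter is inoperative=not, PTU path unavailable=not, Left circuit lost=not, #3 PTU failed=not → no input occurs → does not occur.
Aircraft hydraulic pressure lost [AND]: System A unavailable=not, Backup selector valve trips=occurs → not all inputs occur → does not occur.

No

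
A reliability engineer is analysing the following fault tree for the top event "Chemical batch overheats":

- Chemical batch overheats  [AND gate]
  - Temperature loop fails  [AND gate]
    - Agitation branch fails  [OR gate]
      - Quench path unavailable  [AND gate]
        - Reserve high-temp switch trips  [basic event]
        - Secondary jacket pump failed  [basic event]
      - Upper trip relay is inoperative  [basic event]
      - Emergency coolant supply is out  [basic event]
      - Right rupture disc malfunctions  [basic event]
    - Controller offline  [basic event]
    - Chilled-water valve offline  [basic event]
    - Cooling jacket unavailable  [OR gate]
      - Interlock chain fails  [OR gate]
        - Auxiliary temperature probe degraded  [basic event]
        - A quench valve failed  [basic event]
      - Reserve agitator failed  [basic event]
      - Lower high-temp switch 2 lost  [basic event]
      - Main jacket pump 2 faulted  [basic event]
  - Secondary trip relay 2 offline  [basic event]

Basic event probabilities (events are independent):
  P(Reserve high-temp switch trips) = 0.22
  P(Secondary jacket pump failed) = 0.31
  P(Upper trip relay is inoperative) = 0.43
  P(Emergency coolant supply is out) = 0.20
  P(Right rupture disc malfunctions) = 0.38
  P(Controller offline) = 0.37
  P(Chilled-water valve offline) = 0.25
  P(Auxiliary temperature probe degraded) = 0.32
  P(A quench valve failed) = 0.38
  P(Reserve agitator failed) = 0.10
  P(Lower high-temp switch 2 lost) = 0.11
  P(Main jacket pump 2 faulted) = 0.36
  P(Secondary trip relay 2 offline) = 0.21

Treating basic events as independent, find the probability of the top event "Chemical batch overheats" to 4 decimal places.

P(Quench path unavailable) [AND] = 0.22 × 0.31 = 0.068200
P(Agitation branch fails) [OR] = 1 − (1−0.068200) × (1−0.43) × (1−0.20) × (1−0.38) = 0.736562
P(Interlock chain fails) [OR] = 1 − (1−0.32) × (1−0.38) = 0.578400
P(Cooling jacket unavailable) [OR] = 1 − (1−0.578400) × (1−0.10) × (1−0.11) × (1−0.36) = 0.783871
P(Temperature loop fails) [AND] = 0.736562 × 0.37 × 0.25 × 0.783871 = 0.053407
P(Chemical batch overheats) [AND] = 0.053407 × 0.21 = 0.011215
Rounded to 4 decimal places: P(Chemical batch overheats) ≈ 0.0112.

0.0112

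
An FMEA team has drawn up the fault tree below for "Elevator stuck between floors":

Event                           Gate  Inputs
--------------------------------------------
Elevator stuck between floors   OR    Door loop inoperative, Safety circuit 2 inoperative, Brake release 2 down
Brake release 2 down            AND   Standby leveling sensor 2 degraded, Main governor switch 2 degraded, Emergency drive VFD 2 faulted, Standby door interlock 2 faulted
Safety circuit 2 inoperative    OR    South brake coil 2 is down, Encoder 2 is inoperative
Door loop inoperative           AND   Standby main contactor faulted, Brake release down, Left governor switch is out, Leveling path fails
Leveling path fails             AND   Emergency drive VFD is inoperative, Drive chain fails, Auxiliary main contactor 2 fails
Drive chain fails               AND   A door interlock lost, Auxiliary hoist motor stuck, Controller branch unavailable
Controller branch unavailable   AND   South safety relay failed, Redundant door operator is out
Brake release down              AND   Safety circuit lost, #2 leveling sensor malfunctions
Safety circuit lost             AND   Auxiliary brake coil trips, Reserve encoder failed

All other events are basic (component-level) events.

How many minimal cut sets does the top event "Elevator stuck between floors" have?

4

Safety circuit lost [AND]: one cut set from each child combined → 1 × 1 = 1 cut set(s).
Brake release down [AND]: one cut set from each child combined → 1 × 1 = 1 cut set(s).
Controller branch unavailable [AND]: one cut set from each child combined → 1 × 1 = 1 cut set(s).
Drive chain fails [AND]: one cut set from each child combined → 1 × 1 × 1 = 1 cut set(s).
Leveling path fails [AND]: one cut set from each child combined → 1 × 1 × 1 = 1 cut set(s).
Door loop inoperative [AND]: one cut set from each child combined → 1 × 1 × 1 × 1 = 1 cut set(s).
Safety circuit 2 inoperative [OR]: union of children's cut sets → 2 cut set(s).
Brake release 2 down [AND]: one cut set from each child combined → 1 × 1 × 1 × 1 = 1 cut set(s).
Elevator stuck between floors [OR]: union of children's cut sets → 4 cut set(s).
Minimal cut sets: {#2 leveling sensor malfunctions, A door interlock lost, Auxiliary brake coil trips, Auxiliary hoist motor stuck, Auxiliary main contactor 2 fails, Emergency drive VFD is inoperative, Left governor switch is out, Redundant door operator is out, Reserve encoder failed, South safety relay failed, Standby main contactor faulted}; {South brake coil 2 is down}; {Encoder 2 is inoperative}; {Emergency drive VFD 2 faulted, Main governor switch 2 degraded, Standby door interlock 2 faulted, Standby leveling sensor 2 degraded}.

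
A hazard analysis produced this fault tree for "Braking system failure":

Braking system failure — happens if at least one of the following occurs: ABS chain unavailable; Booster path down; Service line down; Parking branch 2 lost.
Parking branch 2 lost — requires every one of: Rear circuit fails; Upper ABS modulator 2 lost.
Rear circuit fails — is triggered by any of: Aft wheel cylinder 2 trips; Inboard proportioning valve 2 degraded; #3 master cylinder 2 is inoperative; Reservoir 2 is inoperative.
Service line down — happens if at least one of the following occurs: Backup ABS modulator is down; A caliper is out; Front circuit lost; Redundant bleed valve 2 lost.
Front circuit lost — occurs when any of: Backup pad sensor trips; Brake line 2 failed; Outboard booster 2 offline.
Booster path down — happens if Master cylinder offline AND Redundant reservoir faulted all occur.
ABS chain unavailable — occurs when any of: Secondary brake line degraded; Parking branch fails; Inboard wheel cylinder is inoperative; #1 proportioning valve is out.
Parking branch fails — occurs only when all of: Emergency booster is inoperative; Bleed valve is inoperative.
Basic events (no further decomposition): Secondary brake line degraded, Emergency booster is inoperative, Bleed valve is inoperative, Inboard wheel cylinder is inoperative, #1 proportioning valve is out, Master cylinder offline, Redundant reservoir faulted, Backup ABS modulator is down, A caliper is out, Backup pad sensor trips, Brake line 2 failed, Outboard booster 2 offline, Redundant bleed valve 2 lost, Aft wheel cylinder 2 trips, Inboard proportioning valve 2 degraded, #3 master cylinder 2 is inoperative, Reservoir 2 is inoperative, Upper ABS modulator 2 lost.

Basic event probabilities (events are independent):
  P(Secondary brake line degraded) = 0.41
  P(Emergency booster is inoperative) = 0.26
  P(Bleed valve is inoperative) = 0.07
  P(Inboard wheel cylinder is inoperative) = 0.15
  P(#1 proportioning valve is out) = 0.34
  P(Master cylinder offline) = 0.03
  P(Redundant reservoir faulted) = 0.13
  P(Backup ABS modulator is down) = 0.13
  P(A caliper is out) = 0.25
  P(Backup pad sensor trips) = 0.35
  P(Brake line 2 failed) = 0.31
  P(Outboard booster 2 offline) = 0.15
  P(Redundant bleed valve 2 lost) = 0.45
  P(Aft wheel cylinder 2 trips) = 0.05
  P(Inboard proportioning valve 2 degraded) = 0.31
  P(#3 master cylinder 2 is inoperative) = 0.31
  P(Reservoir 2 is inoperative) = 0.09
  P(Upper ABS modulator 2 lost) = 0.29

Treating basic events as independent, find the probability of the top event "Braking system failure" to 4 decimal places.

P(Parking branch fails) [AND] = 0.26 × 0.07 = 0.018200
P(ABS chain unavailable) [OR] = 1 − (1−0.41) × (1−0.018200) × (1−0.15) × (1−0.34) = 0.675034
P(Booster path down) [AND] = 0.03 × 0.13 = 0.003900
P(Front circuit lost) [OR] = 1 − (1−0.35) × (1−0.31) × (1−0.15) = 0.618775
P(Service line down) [OR] = 1 − (1−0.13) × (1−0.25) × (1−0.618775) × (1−0.45) = 0.863188
P(Rear circuit fails) [OR] = 1 − (1−0.05) × (1−0.31) × (1−0.31) × (1−0.09) = 0.588412
P(Parking branch 2 lost) [AND] = 0.588412 × 0.29 = 0.170639
P(Braking system failure) [OR] = 1 − (1−0.675034) × (1−0.003900) × (1−0.863188) × (1−0.170639) = 0.963271
Rounded to 4 decimal places: P(Braking system failure) ≈ 0.9633.

0.9633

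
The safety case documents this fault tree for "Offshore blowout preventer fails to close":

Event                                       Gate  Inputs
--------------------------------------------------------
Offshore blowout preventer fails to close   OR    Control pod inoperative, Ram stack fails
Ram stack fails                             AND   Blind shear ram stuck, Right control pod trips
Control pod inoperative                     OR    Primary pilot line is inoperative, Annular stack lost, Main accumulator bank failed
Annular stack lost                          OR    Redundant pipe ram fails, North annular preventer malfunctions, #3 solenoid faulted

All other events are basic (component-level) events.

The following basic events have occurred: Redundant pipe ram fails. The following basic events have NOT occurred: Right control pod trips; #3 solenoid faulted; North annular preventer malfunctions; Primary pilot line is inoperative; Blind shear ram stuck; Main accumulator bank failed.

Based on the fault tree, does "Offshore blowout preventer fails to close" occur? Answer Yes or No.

Yes

Annular stack lost [OR]: Redundant pipe ram fails=occurs, North annular preventer malfunctions=not, #3 solenoid faulted=not → at least one input occurs → occurs.
Control pod inoperative [OR]: Primary pilot line is inoperative=not, Annular stack lost=occurs, Main accumulator bank failed=not → at least one input occurs → occurs.
Ram stack fails [AND]: Blind shear ram stuck=not, Right control pod trips=not → not all inputs occur → does not occur.
Offshore blowout preventer fails to close [OR]: Control pod inoperative=occurs, Ram stack fails=not → at least one input occurs → occurs.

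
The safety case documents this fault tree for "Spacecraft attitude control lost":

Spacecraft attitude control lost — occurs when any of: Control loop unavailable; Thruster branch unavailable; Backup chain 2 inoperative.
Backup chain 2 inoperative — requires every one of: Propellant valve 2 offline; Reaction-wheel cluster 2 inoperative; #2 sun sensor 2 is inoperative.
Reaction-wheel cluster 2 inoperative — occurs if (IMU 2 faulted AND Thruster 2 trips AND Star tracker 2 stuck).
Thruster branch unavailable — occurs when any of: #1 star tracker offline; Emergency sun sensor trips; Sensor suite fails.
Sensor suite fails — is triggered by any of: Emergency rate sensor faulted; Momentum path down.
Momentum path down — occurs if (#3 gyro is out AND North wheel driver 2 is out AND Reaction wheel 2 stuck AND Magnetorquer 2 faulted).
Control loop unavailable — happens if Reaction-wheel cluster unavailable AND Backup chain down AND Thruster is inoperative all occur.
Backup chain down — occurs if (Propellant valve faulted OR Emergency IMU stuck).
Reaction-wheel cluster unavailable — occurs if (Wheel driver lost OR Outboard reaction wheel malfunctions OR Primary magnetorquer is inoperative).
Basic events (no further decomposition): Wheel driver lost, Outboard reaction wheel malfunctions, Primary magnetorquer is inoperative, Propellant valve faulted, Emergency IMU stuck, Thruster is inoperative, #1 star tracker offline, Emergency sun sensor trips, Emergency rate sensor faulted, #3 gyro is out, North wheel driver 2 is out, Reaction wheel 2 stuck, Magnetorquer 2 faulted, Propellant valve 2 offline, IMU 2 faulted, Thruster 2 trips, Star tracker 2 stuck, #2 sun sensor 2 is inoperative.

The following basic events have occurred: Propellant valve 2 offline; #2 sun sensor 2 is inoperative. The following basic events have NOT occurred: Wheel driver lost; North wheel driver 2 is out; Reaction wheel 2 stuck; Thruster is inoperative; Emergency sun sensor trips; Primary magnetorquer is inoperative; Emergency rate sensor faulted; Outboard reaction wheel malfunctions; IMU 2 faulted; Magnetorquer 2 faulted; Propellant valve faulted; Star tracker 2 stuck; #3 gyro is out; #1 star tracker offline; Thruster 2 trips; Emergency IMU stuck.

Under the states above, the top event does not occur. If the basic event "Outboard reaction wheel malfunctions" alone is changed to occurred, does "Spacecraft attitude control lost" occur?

Counterfactual: set "Outboard reaction wheel malfunctions" to occurred.
Reaction-wheel cluster unavailable [OR]: Wheel driver lost=not, Outboard reaction wheel malfunctions=occurs, Primary magnetorquer is inoperative=not → at least one input occurs → occurs.
Backup chain down [OR]: Propellant valve faulted=not, Emergency IMU stuck=not → no input occurs → does not occur.
Control loop unavailable [AND]: Reaction-wheel cluster unavailable=occurs, Backup chain down=not, Thruster is inoperative=not → not all inputs occur → does not occur.
Momentum path down [AND]: #3 gyro is out=not, North wheel driver 2 is out=not, Reaction wheel 2 stuck=not, Magnetorquer 2 faulted=not → not all inputs occur → does not occur.
Sensor suite fails [OR]: Emergency rate sensor faulted=not, Momentum path down=not → no input occurs → does not occur.
Thruster branch unavailable [OR]: #1 star tracker offline=not, Emergency sun sensor trips=not, Sensor suite fails=not → no input occurs → does not occur.
Reaction-wheel cluster 2 inoperative [AND]: IMU 2 faulted=not, Thruster 2 trips=not, Star tracker 2 stuck=not → not all inputs occur → does not occur.
Backup chain 2 inoperative [AND]: Propellant valve 2 offline=occurs, Reaction-wheel cluster 2 inoperative=not, #2 sun sensor 2 is inoperative=occurs → not all inputs occur → does not occur.
Spacecraft attitude control lost [OR]: Control loop unavailable=not, Thruster branch unavailable=not, Backup chain 2 inoperative=not → no input occurs → does not occur.

No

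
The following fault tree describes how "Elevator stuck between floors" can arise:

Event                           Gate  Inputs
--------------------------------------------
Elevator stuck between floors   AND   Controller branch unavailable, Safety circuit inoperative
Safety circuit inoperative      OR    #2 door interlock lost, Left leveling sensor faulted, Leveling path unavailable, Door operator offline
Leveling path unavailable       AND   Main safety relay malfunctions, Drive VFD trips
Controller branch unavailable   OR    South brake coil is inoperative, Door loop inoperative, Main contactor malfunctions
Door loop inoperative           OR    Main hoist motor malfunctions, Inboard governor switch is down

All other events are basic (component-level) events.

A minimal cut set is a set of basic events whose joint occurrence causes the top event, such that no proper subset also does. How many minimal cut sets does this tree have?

16

Door loop inoperative [OR]: union of children's cut sets → 2 cut set(s).
Controller branch unavailable [OR]: union of children's cut sets → 4 cut set(s).
Leveling path unavailable [AND]: one cut set from each child combined → 1 × 1 = 1 cut set(s).
Safety circuit inoperative [OR]: union of children's cut sets → 4 cut set(s).
Elevator stuck between floors [AND]: one cut set from each child combined → 4 × 4 = 16 cut set(s).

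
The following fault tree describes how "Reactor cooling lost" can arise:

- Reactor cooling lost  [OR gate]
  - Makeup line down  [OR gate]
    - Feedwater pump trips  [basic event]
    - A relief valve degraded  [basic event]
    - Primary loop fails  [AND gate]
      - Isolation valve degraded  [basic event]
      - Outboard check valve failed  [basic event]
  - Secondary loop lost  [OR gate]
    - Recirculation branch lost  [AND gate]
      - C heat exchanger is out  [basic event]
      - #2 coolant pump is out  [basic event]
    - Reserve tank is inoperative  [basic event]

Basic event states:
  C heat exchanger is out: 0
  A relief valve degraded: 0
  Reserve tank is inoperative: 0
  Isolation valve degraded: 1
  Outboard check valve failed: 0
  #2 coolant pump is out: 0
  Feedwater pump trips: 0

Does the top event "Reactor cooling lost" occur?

No

Primary loop fails [AND]: Isolation valve degraded=occurs, Outboard check valve failed=not → not all inputs occur → does not occur.
Makeup line down [OR]: Feedwater pump trips=not, A relief valve degraded=not, Primary loop fails=not → no input occurs → does not occur.
Recirculation branch lost [AND]: C heat exchanger is out=not, #2 coolant pump is out=not → not all inputs occur → does not occur.
Secondary loop lost [OR]: Recirculation branch lost=not, Reserve tank is inoperative=not → no input occurs → does not occur.
Reactor cooling lost [OR]: Makeup line down=not, Secondary loop lost=not → no input occurs → does not occur.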